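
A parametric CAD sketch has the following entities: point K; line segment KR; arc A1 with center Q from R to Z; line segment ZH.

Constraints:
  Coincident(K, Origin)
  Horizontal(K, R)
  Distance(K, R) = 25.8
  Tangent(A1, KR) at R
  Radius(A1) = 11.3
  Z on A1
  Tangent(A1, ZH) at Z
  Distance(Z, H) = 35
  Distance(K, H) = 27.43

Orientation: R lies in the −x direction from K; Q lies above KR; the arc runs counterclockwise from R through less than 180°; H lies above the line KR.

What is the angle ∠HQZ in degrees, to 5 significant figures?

72.107°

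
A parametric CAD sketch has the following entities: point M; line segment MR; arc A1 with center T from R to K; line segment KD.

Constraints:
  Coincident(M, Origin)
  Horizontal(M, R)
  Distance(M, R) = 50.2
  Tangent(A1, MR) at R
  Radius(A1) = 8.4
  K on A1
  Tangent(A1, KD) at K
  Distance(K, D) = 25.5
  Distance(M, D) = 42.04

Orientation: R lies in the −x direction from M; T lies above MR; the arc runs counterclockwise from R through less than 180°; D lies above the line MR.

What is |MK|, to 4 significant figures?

42.89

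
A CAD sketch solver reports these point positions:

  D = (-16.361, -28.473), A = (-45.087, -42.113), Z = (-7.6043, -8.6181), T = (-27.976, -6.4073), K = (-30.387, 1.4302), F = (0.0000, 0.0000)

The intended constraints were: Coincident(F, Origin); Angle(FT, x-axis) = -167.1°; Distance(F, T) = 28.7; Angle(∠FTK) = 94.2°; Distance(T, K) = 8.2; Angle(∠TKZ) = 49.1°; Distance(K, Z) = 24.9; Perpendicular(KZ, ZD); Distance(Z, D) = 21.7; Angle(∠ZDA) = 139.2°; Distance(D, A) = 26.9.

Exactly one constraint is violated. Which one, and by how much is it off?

Distance(D, A) = 26.9 — off by 4.90.

F = (0.00, 0.00) ✓; FT at -167.1° ✓; |FT| = 28.70 ✓; ∠FTK = 94.20° ✓; |TK| = 8.200 ✓; ∠TKZ = 49.10° ✓; |KZ| = 24.90 ✓; ∠(KZ, ZD) = 90.00° ✓; |ZD| = 21.70 ✓; ∠ZDA = 139.2° ✓; |DA| = 31.80 ✗.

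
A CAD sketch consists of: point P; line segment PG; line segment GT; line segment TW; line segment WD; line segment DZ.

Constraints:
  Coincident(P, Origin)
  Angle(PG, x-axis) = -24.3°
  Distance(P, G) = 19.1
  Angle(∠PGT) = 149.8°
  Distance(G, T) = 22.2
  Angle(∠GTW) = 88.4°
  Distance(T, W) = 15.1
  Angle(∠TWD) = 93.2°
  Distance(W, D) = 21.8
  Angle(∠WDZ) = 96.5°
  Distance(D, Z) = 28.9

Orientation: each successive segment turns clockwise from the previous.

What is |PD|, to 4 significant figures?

17.58

P is at the origin; PG runs at -24.3° with length 19.1, so G = (17.41, -7.860). ∠PGT = 149.8° gives GT at -54.50° from the x-axis; with |GT| = 22.2, T = (30.30, -25.93). ∠GTW = 88.4° gives TW at -146.1° from the x-axis; with |TW| = 15.1, W = (17.77, -34.36). ∠TWD = 93.2° gives WD at 127.1° from the x-axis; with |WD| = 21.8, D = (4.616, -16.97). Then |PD| = |D − P| = 17.58.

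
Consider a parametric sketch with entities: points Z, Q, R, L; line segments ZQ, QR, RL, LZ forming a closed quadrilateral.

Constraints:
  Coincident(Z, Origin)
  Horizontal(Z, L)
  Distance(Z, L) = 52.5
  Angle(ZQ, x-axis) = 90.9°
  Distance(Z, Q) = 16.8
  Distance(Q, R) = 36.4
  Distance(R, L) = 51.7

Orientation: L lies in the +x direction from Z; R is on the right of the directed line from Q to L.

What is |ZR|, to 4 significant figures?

19.81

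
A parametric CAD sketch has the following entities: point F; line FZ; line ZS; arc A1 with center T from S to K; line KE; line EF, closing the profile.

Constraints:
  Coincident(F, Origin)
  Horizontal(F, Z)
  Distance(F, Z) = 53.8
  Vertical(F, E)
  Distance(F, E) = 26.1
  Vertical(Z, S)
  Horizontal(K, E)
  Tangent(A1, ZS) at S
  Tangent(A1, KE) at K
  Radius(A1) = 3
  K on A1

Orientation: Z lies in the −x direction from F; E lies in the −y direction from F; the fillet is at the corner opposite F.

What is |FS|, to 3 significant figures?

58.5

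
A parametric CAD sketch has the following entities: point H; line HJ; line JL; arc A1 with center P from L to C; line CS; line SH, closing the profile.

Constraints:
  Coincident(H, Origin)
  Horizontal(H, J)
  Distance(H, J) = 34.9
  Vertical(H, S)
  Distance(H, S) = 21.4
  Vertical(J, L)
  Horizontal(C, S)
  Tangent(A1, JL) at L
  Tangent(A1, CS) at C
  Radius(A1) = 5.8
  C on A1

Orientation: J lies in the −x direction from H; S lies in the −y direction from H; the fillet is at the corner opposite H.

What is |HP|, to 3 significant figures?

33.0

H is at the origin; HJ is horizontal with |HJ| = 34.9 and J on the −x side, so J = (-34.9, 0.00). HS is vertical with |HS| = 21.4 and S on the −y side, so S = (0.00, -21.4). The virtual corner opposite H is at (-34.9, -21.4). Since A1 is tangent to JL there, PL ⟂ JL and since A1 is tangent to CS there, PC ⟂ CS, with radius 5.8, so the center P sits 5.8 in from both sides at P = (-29.1, -15.6). Then |HP| = |P − H| = 33.0.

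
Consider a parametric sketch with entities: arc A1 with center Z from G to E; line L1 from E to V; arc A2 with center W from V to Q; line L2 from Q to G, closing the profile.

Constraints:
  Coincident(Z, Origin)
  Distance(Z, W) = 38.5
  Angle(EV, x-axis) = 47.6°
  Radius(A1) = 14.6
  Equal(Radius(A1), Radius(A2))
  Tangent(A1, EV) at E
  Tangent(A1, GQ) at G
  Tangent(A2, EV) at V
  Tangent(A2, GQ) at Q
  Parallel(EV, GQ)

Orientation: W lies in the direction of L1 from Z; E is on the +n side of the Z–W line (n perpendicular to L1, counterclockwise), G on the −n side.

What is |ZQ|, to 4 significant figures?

41.18

The slot axis is L1's direction at 47.6°, so u = (cos 47.6°, sin 47.6°) = (0.6743, 0.7385) and n = (−sin 47.6°, cos 47.6°) = (-0.7385, 0.6743). Z is at the origin and W lies 38.5 along u from Z, so W = 38.5·u = (25.96, 28.43). Tangency of A1 to both parallel lines with radius 14.6 puts E and G at Z ± 14.6·n: E = (-10.78, 9.845), G = (10.78, -9.845). Equal radii place V and Q the same way about W: V = W + 14.6·n = (15.18, 38.28), Q = W − 14.6·n = (36.74, 18.59). Then |ZQ| = |Q − Z| = 41.18.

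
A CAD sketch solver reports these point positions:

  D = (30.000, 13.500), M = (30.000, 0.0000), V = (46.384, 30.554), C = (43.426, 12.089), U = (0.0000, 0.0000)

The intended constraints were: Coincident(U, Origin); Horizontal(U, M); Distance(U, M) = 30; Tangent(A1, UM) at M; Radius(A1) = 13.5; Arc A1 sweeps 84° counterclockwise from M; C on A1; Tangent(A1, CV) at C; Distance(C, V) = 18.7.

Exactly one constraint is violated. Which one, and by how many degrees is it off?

Tangent(A1, CV) at C — off by 3.10°.

U = (0.00, 0.00) ✓; U.y = 0.00, M.y = 0.00 ✓; |UM| = 30.00 ✓; ∠(DM, MU) = 90.00° ✓; |DM| = 13.50 ✓; bearing(D→C) − bearing(D→M) = 84.00° ✓; |DC| = 13.50 ✓; ∠(DC, CV) = 93.10° ✗; |CV| = 18.70 ✓.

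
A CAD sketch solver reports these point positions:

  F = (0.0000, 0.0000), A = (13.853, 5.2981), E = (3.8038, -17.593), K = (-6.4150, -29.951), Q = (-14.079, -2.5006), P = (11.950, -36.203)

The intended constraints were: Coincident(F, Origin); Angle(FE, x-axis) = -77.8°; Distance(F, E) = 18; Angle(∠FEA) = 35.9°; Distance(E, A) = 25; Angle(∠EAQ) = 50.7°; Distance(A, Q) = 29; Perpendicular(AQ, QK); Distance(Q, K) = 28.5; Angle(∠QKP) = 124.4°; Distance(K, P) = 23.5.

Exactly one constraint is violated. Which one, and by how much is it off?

Distance(K, P) = 23.5 — off by 4.10.

F = (0.00, 0.00) ✓; FE at -77.80° ✓; |FE| = 18.00 ✓; ∠FEA = 35.90° ✓; |EA| = 25.00 ✓; ∠EAQ = 50.70° ✓; |AQ| = 29.00 ✓; ∠(AQ, QK) = 90.00° ✓; |QK| = 28.50 ✓; ∠QKP = 124.4° ✓; |KP| = 19.40 ✗.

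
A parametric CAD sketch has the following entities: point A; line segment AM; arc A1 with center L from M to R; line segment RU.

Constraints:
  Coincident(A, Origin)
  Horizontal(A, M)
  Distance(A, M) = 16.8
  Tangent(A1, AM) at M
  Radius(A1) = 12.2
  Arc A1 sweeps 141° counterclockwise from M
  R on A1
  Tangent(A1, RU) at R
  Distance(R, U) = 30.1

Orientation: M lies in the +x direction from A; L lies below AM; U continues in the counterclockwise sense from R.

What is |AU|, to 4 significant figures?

52.03

A is at the origin; A and M share the same y with |AM| = 16.8 and M on the +x side, so M = (16.80, 0.000). The tangent condition forces LM to be normal to AM, so L = M + (0, -12.2) = (16.80, -12.20). On A1, M sits at bearing 90° from L; a 141° counterclockwise sweep puts R at bearing 231°, so R = L + 12.2·(cos 231°, sin 231°) = (9.122, -21.68). Since A1 is tangent to RU there, LR ⟂ RU, so RU runs along (−sin 231°, cos 231°); with |RU| = 30.1, U = (32.51, -40.62). Then |AU| = |U − A| = 52.03.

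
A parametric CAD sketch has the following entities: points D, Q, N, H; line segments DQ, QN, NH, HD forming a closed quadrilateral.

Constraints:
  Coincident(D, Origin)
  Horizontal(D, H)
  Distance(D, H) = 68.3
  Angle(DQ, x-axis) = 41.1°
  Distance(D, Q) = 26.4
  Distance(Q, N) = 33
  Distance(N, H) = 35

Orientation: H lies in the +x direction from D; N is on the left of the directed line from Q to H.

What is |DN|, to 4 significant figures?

58.64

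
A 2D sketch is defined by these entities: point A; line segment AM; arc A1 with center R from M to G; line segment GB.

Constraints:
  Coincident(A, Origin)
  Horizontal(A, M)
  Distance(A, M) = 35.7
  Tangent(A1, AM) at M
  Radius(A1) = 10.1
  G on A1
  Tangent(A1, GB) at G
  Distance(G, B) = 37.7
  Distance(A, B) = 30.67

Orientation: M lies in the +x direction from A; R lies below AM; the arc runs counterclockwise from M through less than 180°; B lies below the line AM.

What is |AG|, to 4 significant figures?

28.53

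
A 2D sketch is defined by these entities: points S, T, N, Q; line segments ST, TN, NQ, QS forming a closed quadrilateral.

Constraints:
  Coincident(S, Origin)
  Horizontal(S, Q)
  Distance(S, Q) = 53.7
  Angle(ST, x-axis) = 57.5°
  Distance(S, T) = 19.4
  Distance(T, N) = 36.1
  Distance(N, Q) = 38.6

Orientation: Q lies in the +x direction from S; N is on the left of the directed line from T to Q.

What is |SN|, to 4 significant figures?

54.40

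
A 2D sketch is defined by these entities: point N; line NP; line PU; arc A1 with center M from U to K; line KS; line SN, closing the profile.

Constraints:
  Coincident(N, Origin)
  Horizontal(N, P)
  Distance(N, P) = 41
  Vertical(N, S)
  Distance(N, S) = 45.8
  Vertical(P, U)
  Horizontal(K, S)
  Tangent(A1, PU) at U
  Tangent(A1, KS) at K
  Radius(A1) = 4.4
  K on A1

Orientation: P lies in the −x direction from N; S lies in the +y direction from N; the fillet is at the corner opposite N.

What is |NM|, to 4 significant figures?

55.26

N and S share the same x with |NS| = 45.8 and S on the +y side, so S = (0.000, 45.80). The virtual corner opposite N is at (-41.00, 45.80). The tangent condition forces MU to be normal to PU and tangency of A1 to KS means the radius MK is perpendicular to KS, with radius 4.4, so the center M sits 4.4 in from both sides at M = (-36.60, 41.40). Then |NM| = |M − N| = 55.26.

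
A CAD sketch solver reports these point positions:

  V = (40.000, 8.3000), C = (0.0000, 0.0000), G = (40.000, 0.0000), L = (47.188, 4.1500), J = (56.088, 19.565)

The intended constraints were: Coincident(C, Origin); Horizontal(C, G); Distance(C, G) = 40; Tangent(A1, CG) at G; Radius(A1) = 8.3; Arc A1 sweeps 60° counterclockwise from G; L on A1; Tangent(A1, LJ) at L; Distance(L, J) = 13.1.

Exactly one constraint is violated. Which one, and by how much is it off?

Distance(L, J) = 13.1 — off by 4.70.

C = (0.00, 0.00) ✓; C.y = 0.00, G.y = 0.00 ✓; |CG| = 40.00 ✓; ∠(VG, GC) = 90.00° ✓; |VG| = 8.300 ✓; bearing(V→L) − bearing(V→G) = 60.00° ✓; |VL| = 8.300 ✓; ∠(VL, LJ) = 90.00° ✓; |LJ| = 17.80 ✗.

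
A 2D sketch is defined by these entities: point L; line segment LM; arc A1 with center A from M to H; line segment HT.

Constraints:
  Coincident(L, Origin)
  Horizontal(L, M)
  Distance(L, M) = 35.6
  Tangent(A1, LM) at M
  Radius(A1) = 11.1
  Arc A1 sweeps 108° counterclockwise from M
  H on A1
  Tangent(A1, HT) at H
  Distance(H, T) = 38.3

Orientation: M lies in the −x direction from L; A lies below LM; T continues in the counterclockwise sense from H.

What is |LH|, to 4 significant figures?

48.39

L is at the origin; L and M share the same y with |LM| = 35.6 and M on the −x side, so M = (-35.60, 0.000). Tangency of A1 to LM means the radius AM is perpendicular to LM, so A = M + (0, -11.1) = (-35.60, -11.10). On A1, M sits at bearing 90° from A; a 108° counterclockwise sweep puts H at bearing 198°, so H = A + 11.1·(cos 198°, sin 198°) = (-46.16, -14.53). Then |LH| = |H − L| = 48.39.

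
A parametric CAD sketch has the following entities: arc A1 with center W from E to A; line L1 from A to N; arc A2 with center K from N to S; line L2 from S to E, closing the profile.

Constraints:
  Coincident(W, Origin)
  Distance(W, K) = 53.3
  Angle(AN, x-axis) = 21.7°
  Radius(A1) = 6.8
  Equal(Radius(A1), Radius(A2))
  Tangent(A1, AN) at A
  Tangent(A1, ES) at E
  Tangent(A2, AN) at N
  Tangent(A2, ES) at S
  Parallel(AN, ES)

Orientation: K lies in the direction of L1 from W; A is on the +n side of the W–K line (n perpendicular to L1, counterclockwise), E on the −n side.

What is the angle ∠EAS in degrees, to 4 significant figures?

75.69°

Tangency of A1 to both parallel lines with radius 6.8 puts A and E at W ± 6.8·n: A = (-2.514, 6.318), E = (2.514, -6.318). Equal radii place N and S the same way about K: N = K + 6.8·n = (47.01, 26.03), S = K − 6.8·n = (52.04, 13.39). Then cos ∠EAS = AE·AS / (|AE||AS|), giving 75.69°.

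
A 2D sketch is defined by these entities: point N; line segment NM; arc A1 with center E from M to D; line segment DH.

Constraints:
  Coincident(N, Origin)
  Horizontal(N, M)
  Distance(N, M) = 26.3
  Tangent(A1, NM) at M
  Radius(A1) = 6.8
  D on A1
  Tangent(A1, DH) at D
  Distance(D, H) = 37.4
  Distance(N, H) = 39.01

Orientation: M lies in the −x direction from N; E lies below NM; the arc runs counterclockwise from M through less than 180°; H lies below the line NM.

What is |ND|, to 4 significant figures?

33.28

N is at the origin; N and M share the same y with |NM| = 26.3 and M on the −x side, so M = (-26.30, 0.000). The tangent condition forces EM to be normal to NM, so E = M + (0, -6.8) = (-26.30, -6.800). Since ED ⟂ DH (tangency), |EH| = √(6.8² + 37.4²) = 38.01 regardless of where D sits on A1. So H lies on both circle(N, 39.01) and circle(E, 38.01); the below-NM intersection is H = (-5.503, -38.62). D is the foot of the tangent from H: D = (-31.23, -11.48).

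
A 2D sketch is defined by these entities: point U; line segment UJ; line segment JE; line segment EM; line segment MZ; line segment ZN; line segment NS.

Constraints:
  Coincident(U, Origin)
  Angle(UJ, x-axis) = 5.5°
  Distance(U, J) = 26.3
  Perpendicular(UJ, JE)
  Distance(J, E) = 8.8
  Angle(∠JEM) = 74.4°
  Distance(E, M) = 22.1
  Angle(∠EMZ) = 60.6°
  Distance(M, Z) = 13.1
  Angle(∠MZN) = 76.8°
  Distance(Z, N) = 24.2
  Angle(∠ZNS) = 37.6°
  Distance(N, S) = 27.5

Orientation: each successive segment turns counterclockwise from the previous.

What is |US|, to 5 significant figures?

4.6668

U is at the origin; UJ runs at 5.5° with length 26.3, so J = (26.179, 2.5207). UJ is perpendicular to JE, so JE runs at 95.500°; with |JE| = 8.8, E = (25.335, 11.280). ∠JEM = 74.4° gives EM at -158.90° from the x-axis; with |EM| = 22.1, M = (4.7172, 3.3243). ∠EMZ = 60.6° gives MZ at -39.500° from the x-axis; with |MZ| = 13.1, Z = (14.825, -5.0083). ∠MZN = 76.8° gives ZN at 63.700° from the x-axis; with |ZN| = 24.2, N = (25.548, 16.687). ∠ZNS = 37.6° gives NS at -153.90° from the x-axis; with |NS| = 27.5, S = (0.85205, 4.5883). Then |US| = |S − U| = 4.6668.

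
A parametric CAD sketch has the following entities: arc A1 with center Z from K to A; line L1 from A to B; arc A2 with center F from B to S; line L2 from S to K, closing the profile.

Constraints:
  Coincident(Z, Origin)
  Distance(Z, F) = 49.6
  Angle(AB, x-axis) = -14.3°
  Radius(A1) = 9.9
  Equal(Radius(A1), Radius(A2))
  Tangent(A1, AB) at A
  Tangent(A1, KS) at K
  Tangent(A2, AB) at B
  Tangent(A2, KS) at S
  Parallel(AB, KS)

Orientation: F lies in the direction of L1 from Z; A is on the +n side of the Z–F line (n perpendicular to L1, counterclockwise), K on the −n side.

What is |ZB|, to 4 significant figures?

50.58

Tangency of A1 to both parallel lines with radius 9.9 puts A and K at Z ± 9.9·n: A = (2.445, 9.593), K = (-2.445, -9.593). Equal radii place B and S the same way about F: B = F + 9.9·n = (50.51, -2.658), S = F − 9.9·n = (45.62, -21.84). Then |ZB| = |B − Z| = 50.58.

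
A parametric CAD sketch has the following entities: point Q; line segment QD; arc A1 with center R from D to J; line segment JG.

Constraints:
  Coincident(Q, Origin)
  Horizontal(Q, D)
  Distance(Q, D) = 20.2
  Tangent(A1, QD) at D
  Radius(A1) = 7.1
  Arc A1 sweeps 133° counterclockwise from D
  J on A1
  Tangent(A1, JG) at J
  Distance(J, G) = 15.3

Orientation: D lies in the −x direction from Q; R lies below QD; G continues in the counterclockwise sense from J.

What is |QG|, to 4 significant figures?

27.55

Q is at the origin; Q and D share the same y with |QD| = 20.2 and D on the −x side, so D = (-20.20, 0.000). Since A1 is tangent to QD there, RD ⟂ QD, so R = D + (0, -7.1) = (-20.20, -7.100). On A1, D sits at bearing 90° from R; a 133° counterclockwise sweep puts J at bearing 223°, so J = R + 7.1·(cos 223°, sin 223°) = (-25.39, -11.94). Tangency of A1 to JG means the radius RJ is perpendicular to JG, so JG runs along (−sin 223°, cos 223°); with |JG| = 15.3, G = (-14.96, -23.13). Then |QG| = |G − Q| = 27.55.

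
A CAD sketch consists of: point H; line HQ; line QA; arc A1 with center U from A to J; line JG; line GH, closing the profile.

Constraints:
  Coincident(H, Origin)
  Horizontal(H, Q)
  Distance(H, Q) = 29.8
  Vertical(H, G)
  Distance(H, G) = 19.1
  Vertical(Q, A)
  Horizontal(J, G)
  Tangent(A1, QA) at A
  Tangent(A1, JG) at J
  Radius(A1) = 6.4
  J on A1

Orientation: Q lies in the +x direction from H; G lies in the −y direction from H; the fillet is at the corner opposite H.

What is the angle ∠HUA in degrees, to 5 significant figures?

151.51°

H is at the origin; H and Q share the same y with |HQ| = 29.8 and Q on the +x side, so Q = (29.800, 0.0000). HG is vertical with |HG| = 19.1 and G on the −y side, so G = (0.0000, -19.100). The virtual corner opposite H is at (29.800, -19.100). Since A1 is tangent to QA there, UA ⟂ QA and since A1 is tangent to JG there, UJ ⟂ JG, with radius 6.4, so the center U sits 6.4 in from both sides at U = (23.400, -12.700). That places the tangent points at A = (29.800, -12.700) on QA and J = (23.400, -19.100) on JG. Then cos ∠HUA = UH·UA / (|UH||UA|), giving 151.51°.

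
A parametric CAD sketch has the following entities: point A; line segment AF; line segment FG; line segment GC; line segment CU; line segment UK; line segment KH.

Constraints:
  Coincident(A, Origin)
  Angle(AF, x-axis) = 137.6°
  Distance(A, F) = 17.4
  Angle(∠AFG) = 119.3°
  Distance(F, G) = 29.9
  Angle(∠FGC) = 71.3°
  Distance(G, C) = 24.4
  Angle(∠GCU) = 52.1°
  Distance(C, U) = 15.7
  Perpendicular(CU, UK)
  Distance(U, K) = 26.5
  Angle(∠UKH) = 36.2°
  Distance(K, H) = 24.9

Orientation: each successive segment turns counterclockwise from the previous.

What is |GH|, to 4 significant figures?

19.00

CU is perpendicular to UK, so UK runs at 164.9°; with |UK| = 26.5, K = (-48.05, 4.919). ∠UKH = 36.2° gives KH at -51.30° from the x-axis; with |KH| = 24.9, H = (-32.48, -14.51). Then |GH| = |H − G| = 19.00.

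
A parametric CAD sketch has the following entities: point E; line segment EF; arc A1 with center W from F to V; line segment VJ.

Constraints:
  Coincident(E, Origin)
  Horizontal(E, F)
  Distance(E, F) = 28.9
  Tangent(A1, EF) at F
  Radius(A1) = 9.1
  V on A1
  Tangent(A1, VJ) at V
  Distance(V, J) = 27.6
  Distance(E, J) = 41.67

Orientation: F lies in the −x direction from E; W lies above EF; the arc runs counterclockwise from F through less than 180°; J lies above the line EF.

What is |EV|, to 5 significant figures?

21.786

Checks: |WV| = 9.100 ✓; ∠(WV, VJ) = 90.00° ✓; |VJ| = 27.60 ✓; |EJ| = 41.67 ✓.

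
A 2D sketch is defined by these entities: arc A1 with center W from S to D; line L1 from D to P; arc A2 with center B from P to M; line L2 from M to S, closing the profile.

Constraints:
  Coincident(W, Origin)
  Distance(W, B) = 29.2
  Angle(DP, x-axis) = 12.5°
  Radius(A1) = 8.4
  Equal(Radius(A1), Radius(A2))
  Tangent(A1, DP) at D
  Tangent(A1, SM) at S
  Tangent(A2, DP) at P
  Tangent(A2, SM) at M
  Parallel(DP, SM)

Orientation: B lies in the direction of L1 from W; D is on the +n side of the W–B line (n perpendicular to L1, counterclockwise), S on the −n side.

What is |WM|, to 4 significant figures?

30.38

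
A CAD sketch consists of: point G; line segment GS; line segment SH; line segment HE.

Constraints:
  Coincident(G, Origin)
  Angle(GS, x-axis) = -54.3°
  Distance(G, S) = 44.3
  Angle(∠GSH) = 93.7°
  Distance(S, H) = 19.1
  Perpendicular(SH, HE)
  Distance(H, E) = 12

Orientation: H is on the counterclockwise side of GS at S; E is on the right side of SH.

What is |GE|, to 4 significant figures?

60.34

∠GSH = 93.7°, so SH runs at -54.3° + (180° − 93.7°) = 32.00° from the x-axis; with |SH| = 19.1, H = S + 19.1·(cos 32.00°, sin 32.00°) = (42.05, -25.85). The perpendicularity gives HE at right angles to SH; with |HE| = 12.0 on the right of SH, E = H + 12.0·(0.5299, -0.8480) = (48.41, -36.03). Then |GE| = |E − G| = 60.34.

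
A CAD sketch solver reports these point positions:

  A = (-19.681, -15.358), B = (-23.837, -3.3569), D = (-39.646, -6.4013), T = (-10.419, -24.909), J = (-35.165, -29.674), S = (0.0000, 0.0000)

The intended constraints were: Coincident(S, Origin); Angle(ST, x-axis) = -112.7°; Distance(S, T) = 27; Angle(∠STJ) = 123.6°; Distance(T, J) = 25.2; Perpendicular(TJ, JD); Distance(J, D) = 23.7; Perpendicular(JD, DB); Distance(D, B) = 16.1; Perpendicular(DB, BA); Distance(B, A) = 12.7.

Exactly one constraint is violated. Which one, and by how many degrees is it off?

Perpendicular(DB, BA) — off by 8.20°.

S = (0.00, 0.00) ✓; ST at -112.7° ✓; |ST| = 27.00 ✓; ∠STJ = 123.6° ✓; |TJ| = 25.20 ✓; ∠(TJ, JD) = 90.00° ✓; |JD| = 23.70 ✓; ∠(JD, DB) = 90.00° ✓; |DB| = 16.10 ✓; ∠(DB, BA) = 81.80° ✗; |BA| = 12.70 ✓.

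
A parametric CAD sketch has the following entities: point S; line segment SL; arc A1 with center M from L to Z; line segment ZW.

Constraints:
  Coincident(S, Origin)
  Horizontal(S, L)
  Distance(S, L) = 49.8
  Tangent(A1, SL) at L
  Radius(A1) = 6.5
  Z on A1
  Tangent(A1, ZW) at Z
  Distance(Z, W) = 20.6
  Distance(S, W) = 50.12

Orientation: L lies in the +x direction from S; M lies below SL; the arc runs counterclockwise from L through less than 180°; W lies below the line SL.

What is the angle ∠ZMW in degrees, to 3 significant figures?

72.5°

S is at the origin; S and L share the same y with |SL| = 49.8 and L on the +x side, so L = (49.8, 0.00). Since A1 is tangent to SL there, ML ⟂ SL, so M = L + (0, -6.5) = (49.8, -6.50). Since MZ ⟂ ZW (tangency), |MW| = √(6.5² + 20.6²) = 21.6 regardless of where Z sits on A1. So W lies on both circle(S, 50.12) and circle(M, 21.6); the below-SL intersection is W = (42.4, -26.8). Z is the foot of the tangent from W: Z = (43.3, -6.20).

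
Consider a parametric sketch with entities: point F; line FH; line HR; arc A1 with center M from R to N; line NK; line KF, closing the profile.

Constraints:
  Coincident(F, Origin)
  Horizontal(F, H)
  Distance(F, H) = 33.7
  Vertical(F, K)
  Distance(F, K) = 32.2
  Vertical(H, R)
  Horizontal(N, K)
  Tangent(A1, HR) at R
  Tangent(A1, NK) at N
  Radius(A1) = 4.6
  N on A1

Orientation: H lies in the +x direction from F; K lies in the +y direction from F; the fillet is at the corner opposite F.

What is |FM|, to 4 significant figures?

40.11

F is at the origin; F and H share the same y with |FH| = 33.7 and H on the +x side, so H = (33.70, 0.000). FK is vertical with |FK| = 32.2 and K on the +y side, so K = (0.000, 32.20). The virtual corner opposite F is at (33.70, 32.20). The tangent condition forces MR to be normal to HR and the tangent condition forces MN to be normal to NK, with radius 4.6, so the center M sits 4.6 in from both sides at M = (29.10, 27.60). Then |FM| = |M − F| = 40.11.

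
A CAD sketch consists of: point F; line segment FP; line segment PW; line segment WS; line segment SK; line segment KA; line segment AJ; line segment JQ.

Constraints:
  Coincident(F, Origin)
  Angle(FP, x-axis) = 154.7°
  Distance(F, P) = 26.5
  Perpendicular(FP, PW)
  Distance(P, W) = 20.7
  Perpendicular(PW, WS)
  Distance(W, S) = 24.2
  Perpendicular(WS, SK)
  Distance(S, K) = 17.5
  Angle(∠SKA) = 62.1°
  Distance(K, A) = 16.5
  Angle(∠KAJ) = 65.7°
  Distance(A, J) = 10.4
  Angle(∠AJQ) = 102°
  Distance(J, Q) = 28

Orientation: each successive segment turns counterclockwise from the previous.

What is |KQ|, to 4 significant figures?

15.54

∠KAJ = 65.7° gives AJ at -63.10° from the x-axis; with |AJ| = 10.4, J = (-15.22, -11.93). ∠AJQ = 102.0° gives JQ at 14.90° from the x-axis; with |JQ| = 28.0, Q = (11.83, -4.734). Then |KQ| = |Q − K| = 15.54.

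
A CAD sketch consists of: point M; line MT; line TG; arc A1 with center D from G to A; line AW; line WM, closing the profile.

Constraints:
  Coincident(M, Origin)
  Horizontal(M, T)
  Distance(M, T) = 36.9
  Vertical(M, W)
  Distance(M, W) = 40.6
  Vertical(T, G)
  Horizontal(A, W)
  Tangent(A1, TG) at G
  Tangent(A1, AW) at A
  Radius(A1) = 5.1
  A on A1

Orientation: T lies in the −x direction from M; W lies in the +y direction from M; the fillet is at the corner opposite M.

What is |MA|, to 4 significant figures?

51.57

M is at the origin; MT is horizontal with |MT| = 36.9 and T on the −x side, so T = (-36.90, 0.000). MW is vertical with |MW| = 40.6 and W on the +y side, so W = (0.000, 40.60). The virtual corner opposite M is at (-36.90, 40.60). Since A1 is tangent to TG there, DG ⟂ TG and tangency of A1 to AW means the radius DA is perpendicular to AW, with radius 5.1, so the center D sits 5.1 in from both sides at D = (-31.80, 35.50). That places the tangent points at G = (-36.90, 35.50) on TG and A = (-31.80, 40.60) on AW. Then |MA| = |A − M| = 51.57.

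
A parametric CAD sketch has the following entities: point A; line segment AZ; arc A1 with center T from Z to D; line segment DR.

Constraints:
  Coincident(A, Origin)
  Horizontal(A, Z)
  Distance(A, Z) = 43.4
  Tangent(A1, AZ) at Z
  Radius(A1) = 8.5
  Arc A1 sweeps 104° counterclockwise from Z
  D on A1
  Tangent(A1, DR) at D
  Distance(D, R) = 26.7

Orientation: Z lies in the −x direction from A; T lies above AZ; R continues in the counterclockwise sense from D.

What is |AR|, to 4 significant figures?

55.33

A is at the origin; AZ is horizontal with |AZ| = 43.4 and Z on the −x side, so Z = (-43.40, 0.000). A1 meets AZ tangentially, so TZ is at right angles to AZ, so T = Z + (0, 8.5) = (-43.40, 8.500). On A1, Z sits at bearing -90° from T; a 104° counterclockwise sweep puts D at bearing 14°, so D = T + 8.5·(cos 14°, sin 14°) = (-35.15, 10.56). The tangent condition forces TD to be normal to DR, so DR runs along (−sin 14°, cos 14°); with |DR| = 26.7, R = (-41.61, 36.46). Then |AR| = |R − A| = 55.33.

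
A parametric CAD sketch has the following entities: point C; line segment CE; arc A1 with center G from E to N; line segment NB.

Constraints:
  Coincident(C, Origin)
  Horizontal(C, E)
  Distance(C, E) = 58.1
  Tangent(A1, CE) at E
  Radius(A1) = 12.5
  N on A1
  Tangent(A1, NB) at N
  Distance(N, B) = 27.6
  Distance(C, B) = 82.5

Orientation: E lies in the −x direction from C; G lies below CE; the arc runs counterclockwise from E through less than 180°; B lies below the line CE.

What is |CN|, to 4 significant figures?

71.50

C is at the origin; CE is horizontal with |CE| = 58.1 and E on the −x side, so E = (-58.10, 0.000). Since A1 is tangent to CE there, GE ⟂ CE, so G = E + (0, -12.5) = (-58.10, -12.50). Since GN ⟂ NB (tangency), |GB| = √(12.5² + 27.6²) = 30.30 regardless of where N sits on A1. So B lies on both circle(C, 82.5) and circle(G, 30.30); the below-CE intersection is B = (-72.66, -39.07). N is the foot of the tangent from B: N = (-70.56, -11.55).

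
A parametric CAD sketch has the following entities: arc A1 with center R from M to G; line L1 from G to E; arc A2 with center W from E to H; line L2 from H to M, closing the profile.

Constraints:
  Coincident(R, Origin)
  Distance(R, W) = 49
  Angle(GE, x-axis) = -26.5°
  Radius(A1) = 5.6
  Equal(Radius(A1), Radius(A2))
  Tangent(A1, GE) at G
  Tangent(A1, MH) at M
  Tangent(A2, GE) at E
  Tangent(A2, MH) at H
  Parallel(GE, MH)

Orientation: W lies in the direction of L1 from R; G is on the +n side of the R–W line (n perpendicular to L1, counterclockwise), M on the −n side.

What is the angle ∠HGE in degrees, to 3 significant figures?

12.9°

Tangency of A1 to both parallel lines with radius 5.6 puts G and M at R ± 5.6·n: G = (2.50, 5.01), M = (-2.50, -5.01). Equal radii place E and H the same way about W: E = W + 5.6·n = (46.4, -16.9), H = W − 5.6·n = (41.4, -26.9). Then cos ∠HGE = GH·GE / (|GH||GE|), giving 12.9°.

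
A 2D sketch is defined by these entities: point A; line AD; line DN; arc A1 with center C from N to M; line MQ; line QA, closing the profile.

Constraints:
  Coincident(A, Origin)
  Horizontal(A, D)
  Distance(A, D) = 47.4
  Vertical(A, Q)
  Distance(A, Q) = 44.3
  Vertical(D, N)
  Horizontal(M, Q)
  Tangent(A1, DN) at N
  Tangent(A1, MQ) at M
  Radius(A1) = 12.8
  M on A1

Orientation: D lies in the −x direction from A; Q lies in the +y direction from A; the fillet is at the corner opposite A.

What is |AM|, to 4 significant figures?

56.21

A is at the origin; A and D share the same y with |AD| = 47.4 and D on the −x side, so D = (-47.40, 0.000). AQ is vertical with |AQ| = 44.3 and Q on the +y side, so Q = (0.000, 44.30). The virtual corner opposite A is at (-47.40, 44.30). A1 meets DN tangentially, so CN is at right angles to DN and since A1 is tangent to MQ there, CM ⟂ MQ, with radius 12.8, so the center C sits 12.8 in from both sides at C = (-34.60, 31.50). That places the tangent points at N = (-47.40, 31.50) on DN and M = (-34.60, 44.30) on MQ. Then |AM| = |M − A| = 56.21.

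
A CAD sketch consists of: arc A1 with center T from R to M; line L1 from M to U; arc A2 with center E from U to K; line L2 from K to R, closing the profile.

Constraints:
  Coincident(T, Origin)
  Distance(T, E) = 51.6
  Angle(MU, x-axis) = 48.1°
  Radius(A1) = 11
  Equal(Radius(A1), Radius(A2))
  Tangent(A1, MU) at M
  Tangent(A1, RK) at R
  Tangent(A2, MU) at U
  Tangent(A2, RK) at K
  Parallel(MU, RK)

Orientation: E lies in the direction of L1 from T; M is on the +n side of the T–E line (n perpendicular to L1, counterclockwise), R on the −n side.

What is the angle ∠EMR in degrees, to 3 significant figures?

78.0°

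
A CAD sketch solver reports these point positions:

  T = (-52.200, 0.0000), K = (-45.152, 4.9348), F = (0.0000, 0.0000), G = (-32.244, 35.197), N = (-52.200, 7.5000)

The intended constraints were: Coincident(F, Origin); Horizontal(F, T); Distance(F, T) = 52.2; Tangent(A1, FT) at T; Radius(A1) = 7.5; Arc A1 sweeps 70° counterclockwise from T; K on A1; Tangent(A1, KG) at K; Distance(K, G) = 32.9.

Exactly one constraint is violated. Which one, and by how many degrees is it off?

Tangent(A1, KG) at K — off by 3.10°.

F = (0.00, 0.00) ✓; F.y = 0.00, T.y = 0.00 ✓; |FT| = 52.20 ✓; ∠(NT, TF) = 90.00° ✓; |NT| = 7.500 ✓; bearing(N→K) − bearing(N→T) = 70.00° ✓; |NK| = 7.500 ✓; ∠(NK, KG) = 93.10° ✗; |KG| = 32.90 ✓.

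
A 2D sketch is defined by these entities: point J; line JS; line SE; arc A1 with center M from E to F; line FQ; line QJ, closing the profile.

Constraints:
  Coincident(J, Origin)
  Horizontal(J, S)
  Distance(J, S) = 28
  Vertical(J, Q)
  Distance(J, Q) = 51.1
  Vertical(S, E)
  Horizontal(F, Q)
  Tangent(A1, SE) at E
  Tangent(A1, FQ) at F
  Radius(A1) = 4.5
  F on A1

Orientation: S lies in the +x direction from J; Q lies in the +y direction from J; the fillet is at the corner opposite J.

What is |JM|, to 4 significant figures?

52.19

J is at the origin; JS is horizontal with |JS| = 28.0 and S on the +x side, so S = (28.00, 0.000). JQ is vertical with |JQ| = 51.1 and Q on the +y side, so Q = (0.000, 51.10). The virtual corner opposite J is at (28.00, 51.10). Tangency of A1 to SE means the radius ME is perpendicular to SE and since A1 is tangent to FQ there, MF ⟂ FQ, with radius 4.5, so the center M sits 4.5 in from both sides at M = (23.50, 46.60). Then |JM| = |M − J| = 52.19.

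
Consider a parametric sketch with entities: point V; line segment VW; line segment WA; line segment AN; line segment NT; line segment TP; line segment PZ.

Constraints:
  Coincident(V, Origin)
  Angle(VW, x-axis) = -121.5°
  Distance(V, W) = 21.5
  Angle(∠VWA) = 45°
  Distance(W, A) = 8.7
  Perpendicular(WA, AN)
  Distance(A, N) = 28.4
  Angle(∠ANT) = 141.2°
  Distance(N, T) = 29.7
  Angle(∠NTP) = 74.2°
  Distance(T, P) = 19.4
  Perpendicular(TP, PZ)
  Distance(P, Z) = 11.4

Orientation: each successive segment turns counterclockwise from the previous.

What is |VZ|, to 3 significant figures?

30.4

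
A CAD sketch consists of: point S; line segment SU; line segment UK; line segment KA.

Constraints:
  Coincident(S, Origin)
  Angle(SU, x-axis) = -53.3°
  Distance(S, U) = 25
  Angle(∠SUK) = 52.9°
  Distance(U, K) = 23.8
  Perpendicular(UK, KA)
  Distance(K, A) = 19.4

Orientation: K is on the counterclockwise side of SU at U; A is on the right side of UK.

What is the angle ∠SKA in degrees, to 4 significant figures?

156.4°

∠SUK = 52.9°, so UK runs at -53.3° + (180° − 52.9°) = 73.80° from the x-axis; with |UK| = 23.8, K = U + 23.8·(cos 73.80°, sin 73.80°) = (21.58, 2.811). The perpendicularity gives KA at right angles to UK; with |KA| = 19.4 on the right of UK, A = K + 19.4·(0.9603, -0.2790) = (40.21, -2.602). Then cos ∠SKA = KS·KA / (|KS||KA|), giving 156.4°.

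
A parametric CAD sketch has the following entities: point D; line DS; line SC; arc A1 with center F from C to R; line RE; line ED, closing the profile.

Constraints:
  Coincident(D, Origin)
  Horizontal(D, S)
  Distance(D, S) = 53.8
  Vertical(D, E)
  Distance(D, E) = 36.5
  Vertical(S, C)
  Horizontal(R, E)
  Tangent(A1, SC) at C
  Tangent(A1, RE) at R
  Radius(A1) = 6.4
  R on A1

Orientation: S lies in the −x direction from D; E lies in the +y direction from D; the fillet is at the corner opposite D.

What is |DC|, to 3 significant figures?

61.6

D is at the origin; DS is horizontal with |DS| = 53.8 and S on the −x side, so S = (-53.8, 0.00). D and E share the same x with |DE| = 36.5 and E on the +y side, so E = (0.00, 36.5). The virtual corner opposite D is at (-53.8, 36.5). Since A1 is tangent to SC there, FC ⟂ SC and tangency of A1 to RE means the radius FR is perpendicular to RE, with radius 6.4, so the center F sits 6.4 in from both sides at F = (-47.4, 30.1). That places the tangent points at C = (-53.8, 30.1) on SC and R = (-47.4, 36.5) on RE. Then |DC| = |C − D| = 61.6.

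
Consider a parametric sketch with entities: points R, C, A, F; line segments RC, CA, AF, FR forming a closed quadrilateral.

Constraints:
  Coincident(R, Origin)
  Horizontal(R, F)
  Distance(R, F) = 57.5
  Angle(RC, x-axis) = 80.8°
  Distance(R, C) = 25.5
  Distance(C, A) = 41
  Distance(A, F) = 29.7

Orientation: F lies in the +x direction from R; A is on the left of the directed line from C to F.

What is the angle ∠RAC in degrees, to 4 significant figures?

28.41°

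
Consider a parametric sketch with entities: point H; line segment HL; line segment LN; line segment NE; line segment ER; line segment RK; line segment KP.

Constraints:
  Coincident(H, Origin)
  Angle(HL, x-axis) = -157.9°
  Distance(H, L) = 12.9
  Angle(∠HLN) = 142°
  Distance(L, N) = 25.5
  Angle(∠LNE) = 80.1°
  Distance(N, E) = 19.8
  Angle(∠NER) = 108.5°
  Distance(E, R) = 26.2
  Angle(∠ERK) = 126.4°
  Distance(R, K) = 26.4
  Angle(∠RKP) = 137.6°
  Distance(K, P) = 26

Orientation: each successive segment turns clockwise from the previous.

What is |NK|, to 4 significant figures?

48.21

∠NER = 108.5° gives ER at -7.300° from the x-axis; with |ER| = 26.2, R = (-1.871, 16.63). ∠ERK = 126.4° gives RK at -60.90° from the x-axis; with |RK| = 26.4, K = (10.97, -6.438). Then |NK| = |K − N| = 48.21.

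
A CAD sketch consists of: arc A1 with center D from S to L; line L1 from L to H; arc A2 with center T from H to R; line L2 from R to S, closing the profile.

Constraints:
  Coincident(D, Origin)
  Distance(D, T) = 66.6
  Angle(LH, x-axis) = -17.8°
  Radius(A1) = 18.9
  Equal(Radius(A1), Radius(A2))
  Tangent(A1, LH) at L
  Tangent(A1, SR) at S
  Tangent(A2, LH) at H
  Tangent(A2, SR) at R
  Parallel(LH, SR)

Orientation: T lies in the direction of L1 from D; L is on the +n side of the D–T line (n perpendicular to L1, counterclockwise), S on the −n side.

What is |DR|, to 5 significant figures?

69.230

The slot axis is L1's direction at -17.8°, so u = (cos -17.8°, sin -17.8°) = (0.95213, -0.30570) and n = (−sin -17.8°, cos -17.8°) = (0.30570, 0.95213). D is at the origin and T lies 66.6 along u from D, so T = 66.6·u = (63.412, -20.359). Tangency of A1 to both parallel lines with radius 18.9 puts L and S at D ± 18.9·n: L = (5.7776, 17.995), S = (-5.7776, -17.995). Equal radii place H and R the same way about T: H = T + 18.9·n = (69.189, -2.3641), R = T − 18.9·n = (57.634, -38.355). Then |DR| = |R − D| = 69.230.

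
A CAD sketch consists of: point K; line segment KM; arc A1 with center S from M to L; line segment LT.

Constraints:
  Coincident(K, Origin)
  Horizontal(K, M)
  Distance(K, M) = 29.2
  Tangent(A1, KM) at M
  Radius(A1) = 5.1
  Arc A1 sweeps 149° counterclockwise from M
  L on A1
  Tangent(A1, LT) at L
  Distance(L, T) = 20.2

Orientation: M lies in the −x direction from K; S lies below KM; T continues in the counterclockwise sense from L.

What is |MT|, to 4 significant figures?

24.71

K is at the origin; K and M share the same y with |KM| = 29.2 and M on the −x side, so M = (-29.20, 0.000). A1 meets KM tangentially, so SM is at right angles to KM, so S = M + (0, -5.1) = (-29.20, -5.100). On A1, M sits at bearing 90° from S; a 149° counterclockwise sweep puts L at bearing 239°, so L = S + 5.1·(cos 239°, sin 239°) = (-31.83, -9.472). Since A1 is tangent to LT there, SL ⟂ LT, so LT runs along (−sin 239°, cos 239°); with |LT| = 20.2, T = (-14.51, -19.88). Then |MT| = |T − M| = 24.71.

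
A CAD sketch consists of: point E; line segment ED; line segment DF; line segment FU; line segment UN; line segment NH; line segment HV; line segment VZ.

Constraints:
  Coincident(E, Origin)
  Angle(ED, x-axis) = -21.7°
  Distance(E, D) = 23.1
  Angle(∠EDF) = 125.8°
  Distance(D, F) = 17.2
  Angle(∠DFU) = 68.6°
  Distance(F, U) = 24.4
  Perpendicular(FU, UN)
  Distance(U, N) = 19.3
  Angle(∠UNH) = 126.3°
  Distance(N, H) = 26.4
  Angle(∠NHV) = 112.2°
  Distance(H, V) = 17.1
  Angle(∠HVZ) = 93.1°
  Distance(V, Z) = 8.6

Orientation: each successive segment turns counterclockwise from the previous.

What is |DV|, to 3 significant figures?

20.3

E is at the origin; ED runs at -21.7° with length 23.1, so D = (21.5, -8.54). ∠EDF = 125.8° gives DF at 32.5° from the x-axis; with |DF| = 17.2, F = (36.0, 0.700). ∠DFU = 68.6° gives FU at 144° from the x-axis; with |FU| = 24.4, U = (16.3, 15.1). FU is perpendicular to UN, so UN runs at -126°; with |UN| = 19.3, N = (4.88, -0.517). ∠UNH = 126.3° gives NH at -72.4° from the x-axis; with |NH| = 26.4, H = (12.9, -25.7). ∠NHV = 112.2° gives HV at -4.60° from the x-axis; with |HV| = 17.1, V = (29.9, -27.1). Then |DV| = |V − D| = 20.3.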